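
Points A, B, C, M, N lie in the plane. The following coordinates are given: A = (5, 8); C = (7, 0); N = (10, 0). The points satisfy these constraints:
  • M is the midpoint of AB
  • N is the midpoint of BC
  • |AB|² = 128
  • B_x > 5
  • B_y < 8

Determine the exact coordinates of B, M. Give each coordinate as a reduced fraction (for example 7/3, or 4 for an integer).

1. B_x = 13  [B = 2·N−C = 2·(10, 0)−(7, 0)]
2. B_y = 0  [B = 2·N−C = 2·(10, 0)−(7, 0)]
   so B = (13, 0)
3. M_x = 9  [2·M = A+B = (5, 8)+(13, 0)]
4. M_y = 4  [2·M = A+B = (5, 8)+(13, 0)]
   so M = (9, 4)

B = (13, 0)
M = (9, 4)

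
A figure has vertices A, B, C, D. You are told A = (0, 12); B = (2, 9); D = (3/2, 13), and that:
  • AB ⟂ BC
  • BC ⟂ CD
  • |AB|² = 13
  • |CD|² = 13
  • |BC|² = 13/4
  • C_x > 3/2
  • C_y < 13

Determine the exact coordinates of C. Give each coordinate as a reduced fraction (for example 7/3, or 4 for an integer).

C = (7/2, 10)

1. C_x = 7/2  [[AB ⟂ BC ⇒ 2x-3y+23=0] ∩ [|C−(3/2, 13)|²=13]]
2. C_y = 10  [[AB ⟂ BC ⇒ 2x-3y+23=0] ∩ [|C−(3/2, 13)|²=13]]
   so C = (7/2, 10)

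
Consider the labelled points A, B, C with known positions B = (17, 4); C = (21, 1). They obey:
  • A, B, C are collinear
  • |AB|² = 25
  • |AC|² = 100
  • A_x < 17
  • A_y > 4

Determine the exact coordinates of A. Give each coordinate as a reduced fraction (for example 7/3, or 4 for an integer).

A = (13, 7)

1. A_x = 13  [[A, B, C are collinear ⇒ 3x+4y-67=0] ∩ [|A−(17, 4)|²=25]]
2. A_y = 7  [[A, B, C are collinear ⇒ 3x+4y-67=0] ∩ [|A−(17, 4)|²=25]]
   so A = (13, 7)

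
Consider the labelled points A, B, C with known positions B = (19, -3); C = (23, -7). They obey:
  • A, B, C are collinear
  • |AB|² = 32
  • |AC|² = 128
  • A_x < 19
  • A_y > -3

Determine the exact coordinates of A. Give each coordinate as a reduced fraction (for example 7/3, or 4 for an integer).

1. A_x = 15  [[A, B, C are collinear ⇒ 4x+4y-64=0] ∩ [|A−(19, -3)|²=32]]
2. A_y = 1  [[A, B, C are collinear ⇒ 4x+4y-64=0] ∩ [|A−(19, -3)|²=32]]
   so A = (15, 1)

A = (15, 1)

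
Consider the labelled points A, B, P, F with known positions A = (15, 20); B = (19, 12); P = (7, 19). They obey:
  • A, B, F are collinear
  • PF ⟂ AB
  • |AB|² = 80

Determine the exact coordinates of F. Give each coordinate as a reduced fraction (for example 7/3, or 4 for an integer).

F = (69/5, 112/5)

1. F_x = 69/5  [[A, B, F are collinear ⇒ 8x+4y-200=0] ∩ [PF ⟂ AB ⇒ 4x-8y+124=0]]
2. F_y = 112/5  [[A, B, F are collinear ⇒ 8x+4y-200=0] ∩ [PF ⟂ AB ⇒ 4x-8y+124=0]]
   so F = (69/5, 112/5)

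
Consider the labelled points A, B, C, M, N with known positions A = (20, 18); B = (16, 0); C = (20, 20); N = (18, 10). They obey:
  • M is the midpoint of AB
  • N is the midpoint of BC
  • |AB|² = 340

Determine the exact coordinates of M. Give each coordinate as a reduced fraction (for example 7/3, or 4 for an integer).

1. M_x = 18  [2·M = A+B = (20, 18)+(16, 0)]
2. M_y = 9  [2·M = A+B = (20, 18)+(16, 0)]
   so M = (18, 9)

M = (18, 9)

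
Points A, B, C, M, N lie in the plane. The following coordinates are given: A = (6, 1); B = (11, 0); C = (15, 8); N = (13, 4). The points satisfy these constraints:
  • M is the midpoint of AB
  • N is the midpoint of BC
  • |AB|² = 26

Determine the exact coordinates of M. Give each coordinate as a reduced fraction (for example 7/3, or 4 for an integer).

1. M_x = 17/2  [2·M = A+B = (6, 1)+(11, 0)]
2. M_y = 1/2  [2·M = A+B = (6, 1)+(11, 0)]
   so M = (17/2, 1/2)

M = (17/2, 1/2)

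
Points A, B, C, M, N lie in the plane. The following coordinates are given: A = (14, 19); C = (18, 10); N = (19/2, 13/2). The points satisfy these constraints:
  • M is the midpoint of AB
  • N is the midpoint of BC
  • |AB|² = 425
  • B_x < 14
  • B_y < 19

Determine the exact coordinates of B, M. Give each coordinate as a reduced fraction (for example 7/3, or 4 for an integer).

1. B_x = 1  [B = 2·N−C = 2·(19/2, 13/2)−(18, 10)]
2. B_y = 3  [B = 2·N−C = 2·(19/2, 13/2)−(18, 10)]
   so B = (1, 3)
3. M_x = 15/2  [2·M = A+B = (14, 19)+(1, 3)]
4. M_y = 11  [2·M = A+B = (14, 19)+(1, 3)]
   so M = (15/2, 11)

B = (1, 3)
M = (15/2, 11)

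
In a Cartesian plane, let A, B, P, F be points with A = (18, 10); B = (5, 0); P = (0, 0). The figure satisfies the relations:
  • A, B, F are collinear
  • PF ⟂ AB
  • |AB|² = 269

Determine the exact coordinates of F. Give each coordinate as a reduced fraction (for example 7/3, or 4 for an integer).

F = (500/269, -650/269)

1. F_x = 500/269  [[A, B, F are collinear ⇒ 10x-13y-50=0] ∩ [PF ⟂ AB ⇒ -13x-10y=0]]
2. F_y = -650/269  [[A, B, F are collinear ⇒ 10x-13y-50=0] ∩ [PF ⟂ AB ⇒ -13x-10y=0]]
   so F = (500/269, -650/269)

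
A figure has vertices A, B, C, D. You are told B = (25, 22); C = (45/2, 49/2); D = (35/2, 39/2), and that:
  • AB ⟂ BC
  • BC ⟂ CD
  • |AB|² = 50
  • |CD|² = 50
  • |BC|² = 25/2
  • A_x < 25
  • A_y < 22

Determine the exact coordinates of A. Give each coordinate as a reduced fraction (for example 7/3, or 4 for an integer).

A = (20, 17)

1. A_x = 20  [[AB ⟂ BC ⇒ 5/2x-5/2y-15/2=0] ∩ [|A−(25, 22)|²=50]]
2. A_y = 17  [[AB ⟂ BC ⇒ 5/2x-5/2y-15/2=0] ∩ [|A−(25, 22)|²=50]]
   so A = (20, 17)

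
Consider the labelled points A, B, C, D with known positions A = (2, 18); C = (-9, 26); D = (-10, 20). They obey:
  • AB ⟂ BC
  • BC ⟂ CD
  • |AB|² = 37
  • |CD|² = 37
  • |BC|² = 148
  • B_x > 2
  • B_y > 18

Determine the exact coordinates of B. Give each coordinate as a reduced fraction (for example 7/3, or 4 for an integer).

1. B_x = 3  [[BC ⟂ CD ⇒ 1x+6y-147=0] ∩ [|B−(2, 18)|²=37]]
2. B_y = 24  [[BC ⟂ CD ⇒ 1x+6y-147=0] ∩ [|B−(2, 18)|²=37]]
   so B = (3, 24)

B = (3, 24)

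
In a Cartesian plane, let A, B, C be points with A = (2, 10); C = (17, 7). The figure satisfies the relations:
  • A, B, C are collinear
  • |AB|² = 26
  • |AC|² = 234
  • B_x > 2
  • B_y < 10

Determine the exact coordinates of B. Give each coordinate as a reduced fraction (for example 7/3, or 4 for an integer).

B = (7, 9)

1. B_x = 7  [[A, B, C are collinear ⇒ -3x-15y+156=0] ∩ [|B−(2, 10)|²=26]]
2. B_y = 9  [[A, B, C are collinear ⇒ -3x-15y+156=0] ∩ [|B−(2, 10)|²=26]]
   so B = (7, 9)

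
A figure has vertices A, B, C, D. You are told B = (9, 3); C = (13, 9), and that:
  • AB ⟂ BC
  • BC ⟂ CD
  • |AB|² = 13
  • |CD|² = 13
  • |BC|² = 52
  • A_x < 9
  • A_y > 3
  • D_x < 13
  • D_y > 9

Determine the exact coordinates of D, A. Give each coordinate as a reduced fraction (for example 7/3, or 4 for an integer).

1. D_x = 10  [[BC ⟂ CD ⇒ 4x+6y-106=0] ∩ [|D−(13, 9)|²=13]]
2. D_y = 11  [[BC ⟂ CD ⇒ 4x+6y-106=0] ∩ [|D−(13, 9)|²=13]]
   so D = (10, 11)
3. A_x = 6  [[AB ⟂ BC ⇒ -4x-6y+54=0] ∩ [|A−(9, 3)|²=13]]
4. A_y = 5  [[AB ⟂ BC ⇒ -4x-6y+54=0] ∩ [|A−(9, 3)|²=13]]
   so A = (6, 5)

D = (10, 11)
A = (6, 5)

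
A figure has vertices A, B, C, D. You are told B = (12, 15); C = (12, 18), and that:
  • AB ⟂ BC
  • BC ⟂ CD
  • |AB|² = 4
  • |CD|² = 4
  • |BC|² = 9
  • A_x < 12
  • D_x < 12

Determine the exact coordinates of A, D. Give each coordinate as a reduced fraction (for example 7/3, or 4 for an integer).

1. A_x = 10  [[AB ⟂ BC ⇒ -3y+45=0] ∩ [|A−(12, 15)|²=4]]
2. A_y = 15  [[AB ⟂ BC ⇒ -3y+45=0] ∩ [|A−(12, 15)|²=4]]
   so A = (10, 15)
3. D_x = 10  [[BC ⟂ CD ⇒ 3y-54=0] ∩ [|D−(12, 18)|²=4]]
4. D_y = 18  [[BC ⟂ CD ⇒ 3y-54=0] ∩ [|D−(12, 18)|²=4]]
   so D = (10, 18)

A = (10, 15)
D = (10, 18)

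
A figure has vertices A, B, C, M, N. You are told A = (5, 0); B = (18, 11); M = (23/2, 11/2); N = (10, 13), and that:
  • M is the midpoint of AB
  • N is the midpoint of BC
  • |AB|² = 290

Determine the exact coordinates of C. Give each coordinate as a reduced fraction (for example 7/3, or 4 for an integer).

C = (2, 15)

1. C_x = 2  [C = 2·N−B = 2·(10, 13)−(18, 11)]
2. C_y = 15  [C = 2·N−B = 2·(10, 13)−(18, 11)]
   so C = (2, 15)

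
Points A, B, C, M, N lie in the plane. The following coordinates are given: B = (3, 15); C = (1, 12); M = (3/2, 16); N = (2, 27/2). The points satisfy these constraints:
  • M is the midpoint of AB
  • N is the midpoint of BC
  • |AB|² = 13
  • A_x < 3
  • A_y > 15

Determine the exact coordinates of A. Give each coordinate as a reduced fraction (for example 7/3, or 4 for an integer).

1. A_x = 0  [A = 2·M−B = 2·(3/2, 16)−(3, 15)]
2. A_y = 17  [A = 2·M−B = 2·(3/2, 16)−(3, 15)]
   so A = (0, 17)

A = (0, 17)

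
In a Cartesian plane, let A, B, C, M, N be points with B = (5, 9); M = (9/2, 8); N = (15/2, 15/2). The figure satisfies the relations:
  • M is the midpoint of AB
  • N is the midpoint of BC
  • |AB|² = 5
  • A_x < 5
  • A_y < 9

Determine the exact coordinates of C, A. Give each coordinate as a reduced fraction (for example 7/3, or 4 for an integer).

C = (10, 6)
A = (4, 7)

1. A_x = 4  [A = 2·M−B = 2·(9/2, 8)−(5, 9)]
2. A_y = 7  [A = 2·M−B = 2·(9/2, 8)−(5, 9)]
   so A = (4, 7)
3. C_x = 10  [C = 2·N−B = 2·(15/2, 15/2)−(5, 9)]
4. C_y = 6  [C = 2·N−B = 2·(15/2, 15/2)−(5, 9)]
   so C = (10, 6)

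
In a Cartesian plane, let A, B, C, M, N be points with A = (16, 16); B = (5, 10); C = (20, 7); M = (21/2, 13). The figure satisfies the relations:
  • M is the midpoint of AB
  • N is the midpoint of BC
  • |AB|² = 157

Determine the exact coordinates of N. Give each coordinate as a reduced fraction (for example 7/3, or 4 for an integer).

N = (25/2, 17/2)

1. N_x = 25/2  [2·N = B+C = (5, 10)+(20, 7)]
2. N_y = 17/2  [2·N = B+C = (5, 10)+(20, 7)]
   so N = (25/2, 17/2)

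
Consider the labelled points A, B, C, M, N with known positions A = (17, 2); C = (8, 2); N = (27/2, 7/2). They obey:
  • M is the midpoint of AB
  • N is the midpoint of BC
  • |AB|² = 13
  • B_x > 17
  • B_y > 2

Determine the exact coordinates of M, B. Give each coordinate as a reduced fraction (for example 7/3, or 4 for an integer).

M = (18, 7/2)
B = (19, 5)

1. B_x = 19  [B = 2·N−C = 2·(27/2, 7/2)−(8, 2)]
2. B_y = 5  [B = 2·N−C = 2·(27/2, 7/2)−(8, 2)]
   so B = (19, 5)
3. M_x = 18  [2·M = A+B = (17, 2)+(19, 5)]
4. M_y = 7/2  [2·M = A+B = (17, 2)+(19, 5)]
   so M = (18, 7/2)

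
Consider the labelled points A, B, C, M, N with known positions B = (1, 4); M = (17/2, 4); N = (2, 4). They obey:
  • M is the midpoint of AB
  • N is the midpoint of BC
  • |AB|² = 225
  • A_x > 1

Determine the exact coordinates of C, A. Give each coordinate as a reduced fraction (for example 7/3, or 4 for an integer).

C = (3, 4)
A = (16, 4)

1. A_x = 16  [A = 2·M−B = 2·(17/2, 4)−(1, 4)]
2. A_y = 4  [A = 2·M−B = 2·(17/2, 4)−(1, 4)]
   so A = (16, 4)
3. C_x = 3  [C = 2·N−B = 2·(2, 4)−(1, 4)]
4. C_y = 4  [C = 2·N−B = 2·(2, 4)−(1, 4)]
   so C = (3, 4)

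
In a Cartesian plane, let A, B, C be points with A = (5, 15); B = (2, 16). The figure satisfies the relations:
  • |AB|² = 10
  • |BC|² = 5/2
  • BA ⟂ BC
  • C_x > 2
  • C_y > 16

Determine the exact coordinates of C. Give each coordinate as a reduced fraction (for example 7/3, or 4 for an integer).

C = (5/2, 35/2)

1. C_x = 5/2  [[BA ⟂ BC ⇒ 3x-1y+10=0] ∩ [|C−(2, 16)|²=5/2]]
2. C_y = 35/2  [[BA ⟂ BC ⇒ 3x-1y+10=0] ∩ [|C−(2, 16)|²=5/2]]
   so C = (5/2, 35/2)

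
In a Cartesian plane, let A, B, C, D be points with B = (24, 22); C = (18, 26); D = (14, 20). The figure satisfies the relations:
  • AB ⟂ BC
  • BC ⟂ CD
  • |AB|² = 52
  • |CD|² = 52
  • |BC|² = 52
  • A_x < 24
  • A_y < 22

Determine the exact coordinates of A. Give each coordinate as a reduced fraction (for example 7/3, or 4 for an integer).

1. A_x = 20  [[AB ⟂ BC ⇒ 6x-4y-56=0] ∩ [|A−(24, 22)|²=52]]
2. A_y = 16  [[AB ⟂ BC ⇒ 6x-4y-56=0] ∩ [|A−(24, 22)|²=52]]
   so A = (20, 16)

A = (20, 16)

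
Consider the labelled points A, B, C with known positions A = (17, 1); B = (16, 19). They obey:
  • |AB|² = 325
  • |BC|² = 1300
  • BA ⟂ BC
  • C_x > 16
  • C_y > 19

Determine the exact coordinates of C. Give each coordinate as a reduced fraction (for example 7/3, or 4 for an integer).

1. C_x = 52  [[BA ⟂ BC ⇒ 1x-18y+326=0] ∩ [|C−(16, 19)|²=1300]]
2. C_y = 21  [[BA ⟂ BC ⇒ 1x-18y+326=0] ∩ [|C−(16, 19)|²=1300]]
   so C = (52, 21)

C = (52, 21)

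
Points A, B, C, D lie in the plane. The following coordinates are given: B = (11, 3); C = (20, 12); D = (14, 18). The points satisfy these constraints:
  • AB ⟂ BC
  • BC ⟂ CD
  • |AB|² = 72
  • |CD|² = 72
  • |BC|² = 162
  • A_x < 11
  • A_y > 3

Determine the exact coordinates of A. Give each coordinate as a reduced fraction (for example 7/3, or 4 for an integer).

A = (5, 9)

1. A_x = 5  [[AB ⟂ BC ⇒ -9x-9y+126=0] ∩ [|A−(11, 3)|²=72]]
2. A_y = 9  [[AB ⟂ BC ⇒ -9x-9y+126=0] ∩ [|A−(11, 3)|²=72]]
   so A = (5, 9)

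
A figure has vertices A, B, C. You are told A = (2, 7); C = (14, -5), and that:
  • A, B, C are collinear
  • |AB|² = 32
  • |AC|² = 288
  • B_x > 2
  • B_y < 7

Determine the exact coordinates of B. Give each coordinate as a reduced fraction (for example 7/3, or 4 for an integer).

1. B_x = 6  [[A, B, C are collinear ⇒ -12x-12y+108=0] ∩ [|B−(2, 7)|²=32]]
2. B_y = 3  [[A, B, C are collinear ⇒ -12x-12y+108=0] ∩ [|B−(2, 7)|²=32]]
   so B = (6, 3)

B = (6, 3)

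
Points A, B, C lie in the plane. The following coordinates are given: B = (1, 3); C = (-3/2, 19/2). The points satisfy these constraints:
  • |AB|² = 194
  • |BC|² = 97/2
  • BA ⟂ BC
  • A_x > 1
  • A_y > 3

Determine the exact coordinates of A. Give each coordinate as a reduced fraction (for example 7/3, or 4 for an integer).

A = (14, 8)

1. A_x = 14  [[BA ⟂ BC ⇒ -5/2x+13/2y-17=0] ∩ [|A−(1, 3)|²=194]]
2. A_y = 8  [[BA ⟂ BC ⇒ -5/2x+13/2y-17=0] ∩ [|A−(1, 3)|²=194]]
   so A = (14, 8)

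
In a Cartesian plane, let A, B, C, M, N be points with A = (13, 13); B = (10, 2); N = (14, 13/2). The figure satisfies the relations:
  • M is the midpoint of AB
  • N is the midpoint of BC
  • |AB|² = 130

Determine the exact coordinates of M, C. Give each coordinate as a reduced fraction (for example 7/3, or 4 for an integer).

1. M_x = 23/2  [2·M = A+B = (13, 13)+(10, 2)]
2. M_y = 15/2  [2·M = A+B = (13, 13)+(10, 2)]
   so M = (23/2, 15/2)
3. C_x = 18  [C = 2·N−B = 2·(14, 13/2)−(10, 2)]
4. C_y = 11  [C = 2·N−B = 2·(14, 13/2)−(10, 2)]
   so C = (18, 11)

M = (23/2, 15/2)
C = (18, 11)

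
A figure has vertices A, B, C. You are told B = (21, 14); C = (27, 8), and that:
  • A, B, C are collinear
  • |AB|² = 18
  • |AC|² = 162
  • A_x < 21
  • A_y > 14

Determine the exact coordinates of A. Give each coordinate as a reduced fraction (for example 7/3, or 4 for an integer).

1. A_x = 18  [[A, B, C are collinear ⇒ 6x+6y-210=0] ∩ [|A−(21, 14)|²=18]]
2. A_y = 17  [[A, B, C are collinear ⇒ 6x+6y-210=0] ∩ [|A−(21, 14)|²=18]]
   so A = (18, 17)

A = (18, 17)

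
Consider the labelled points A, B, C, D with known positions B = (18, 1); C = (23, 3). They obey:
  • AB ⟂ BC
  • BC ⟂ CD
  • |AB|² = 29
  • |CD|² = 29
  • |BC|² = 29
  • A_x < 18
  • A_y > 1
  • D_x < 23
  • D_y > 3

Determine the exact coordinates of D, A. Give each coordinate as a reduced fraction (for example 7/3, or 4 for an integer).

1. D_x = 21  [[BC ⟂ CD ⇒ 5x+2y-121=0] ∩ [|D−(23, 3)|²=29]]
2. D_y = 8  [[BC ⟂ CD ⇒ 5x+2y-121=0] ∩ [|D−(23, 3)|²=29]]
   so D = (21, 8)
3. A_x = 16  [[AB ⟂ BC ⇒ -5x-2y+92=0] ∩ [|A−(18, 1)|²=29]]
4. A_y = 6  [[AB ⟂ BC ⇒ -5x-2y+92=0] ∩ [|A−(18, 1)|²=29]]
   so A = (16, 6)

D = (21, 8)
A = (16, 6)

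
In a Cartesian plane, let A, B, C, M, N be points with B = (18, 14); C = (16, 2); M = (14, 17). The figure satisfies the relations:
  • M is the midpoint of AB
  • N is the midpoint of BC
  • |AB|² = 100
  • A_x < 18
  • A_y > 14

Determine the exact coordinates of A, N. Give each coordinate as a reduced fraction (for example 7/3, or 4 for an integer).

1. A_x = 10  [A = 2·M−B = 2·(14, 17)−(18, 14)]
2. A_y = 20  [A = 2·M−B = 2·(14, 17)−(18, 14)]
   so A = (10, 20)
3. N_x = 17  [2·N = B+C = (18, 14)+(16, 2)]
4. N_y = 8  [2·N = B+C = (18, 14)+(16, 2)]
   so N = (17, 8)

A = (10, 20)
N = (17, 8)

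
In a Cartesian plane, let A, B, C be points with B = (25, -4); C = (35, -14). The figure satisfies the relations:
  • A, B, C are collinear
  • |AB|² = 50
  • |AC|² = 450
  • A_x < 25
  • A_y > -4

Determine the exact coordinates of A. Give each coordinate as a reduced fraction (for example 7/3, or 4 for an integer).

A = (20, 1)

1. A_x = 20  [[A, B, C are collinear ⇒ 10x+10y-210=0] ∩ [|A−(25, -4)|²=50]]
2. A_y = 1  [[A, B, C are collinear ⇒ 10x+10y-210=0] ∩ [|A−(25, -4)|²=50]]
   so A = (20, 1)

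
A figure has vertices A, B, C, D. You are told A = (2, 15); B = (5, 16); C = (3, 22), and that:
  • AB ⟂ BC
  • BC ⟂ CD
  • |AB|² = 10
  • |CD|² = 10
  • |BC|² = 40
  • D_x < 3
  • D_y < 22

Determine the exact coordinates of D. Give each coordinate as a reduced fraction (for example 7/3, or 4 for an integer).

1. D_x = 0  [[BC ⟂ CD ⇒ -2x+6y-126=0] ∩ [|D−(3, 22)|²=10]]
2. D_y = 21  [[BC ⟂ CD ⇒ -2x+6y-126=0] ∩ [|D−(3, 22)|²=10]]
   so D = (0, 21)

D = (0, 21)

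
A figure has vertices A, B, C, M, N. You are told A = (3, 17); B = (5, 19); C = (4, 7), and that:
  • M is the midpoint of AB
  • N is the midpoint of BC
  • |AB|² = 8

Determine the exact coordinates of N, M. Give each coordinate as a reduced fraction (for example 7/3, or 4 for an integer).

1. M_x = 4  [2·M = A+B = (3, 17)+(5, 19)]
2. M_y = 18  [2·M = A+B = (3, 17)+(5, 19)]
   so M = (4, 18)
3. N_x = 9/2  [2·N = B+C = (5, 19)+(4, 7)]
4. N_y = 13  [2·N = B+C = (5, 19)+(4, 7)]
   so N = (9/2, 13)

N = (9/2, 13)
M = (4, 18)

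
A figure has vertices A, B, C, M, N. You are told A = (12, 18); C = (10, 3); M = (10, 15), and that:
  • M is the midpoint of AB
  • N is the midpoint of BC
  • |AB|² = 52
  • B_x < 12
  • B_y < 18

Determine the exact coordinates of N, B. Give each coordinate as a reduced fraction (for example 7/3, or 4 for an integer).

N = (9, 15/2)
B = (8, 12)

1. B_x = 8  [B = 2·M−A = 2·(10, 15)−(12, 18)]
2. B_y = 12  [B = 2·M−A = 2·(10, 15)−(12, 18)]
   so B = (8, 12)
3. N_x = 9  [2·N = B+C = (8, 12)+(10, 3)]
4. N_y = 15/2  [2·N = B+C = (8, 12)+(10, 3)]
   so N = (9, 15/2)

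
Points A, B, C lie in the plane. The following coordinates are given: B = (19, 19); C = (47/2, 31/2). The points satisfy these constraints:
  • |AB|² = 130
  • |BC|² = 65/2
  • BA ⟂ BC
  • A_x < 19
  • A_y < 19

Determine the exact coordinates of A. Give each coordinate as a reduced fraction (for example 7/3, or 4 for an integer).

A = (12, 10)

1. A_x = 12  [[BA ⟂ BC ⇒ 9/2x-7/2y-19=0] ∩ [|A−(19, 19)|²=130]]
2. A_y = 10  [[BA ⟂ BC ⇒ 9/2x-7/2y-19=0] ∩ [|A−(19, 19)|²=130]]
   so A = (12, 10)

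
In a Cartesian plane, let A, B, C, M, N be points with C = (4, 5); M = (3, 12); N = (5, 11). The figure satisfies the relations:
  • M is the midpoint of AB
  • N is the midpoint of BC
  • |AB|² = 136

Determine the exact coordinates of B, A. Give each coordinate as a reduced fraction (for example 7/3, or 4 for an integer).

1. B_x = 6  [B = 2·N−C = 2·(5, 11)−(4, 5)]
2. B_y = 17  [B = 2·N−C = 2·(5, 11)−(4, 5)]
   so B = (6, 17)
3. A_x = 0  [A = 2·M−B = 2·(3, 12)−(6, 17)]
4. A_y = 7  [A = 2·M−B = 2·(3, 12)−(6, 17)]
   so A = (0, 7)

B = (6, 17)
A = (0, 7)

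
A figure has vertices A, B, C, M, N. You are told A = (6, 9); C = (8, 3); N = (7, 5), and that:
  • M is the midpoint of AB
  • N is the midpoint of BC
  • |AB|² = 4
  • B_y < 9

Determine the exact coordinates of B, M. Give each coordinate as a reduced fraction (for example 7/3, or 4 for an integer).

B = (6, 7)
M = (6, 8)

1. B_x = 6  [B = 2·N−C = 2·(7, 5)−(8, 3)]
2. B_y = 7  [B = 2·N−C = 2·(7, 5)−(8, 3)]
   so B = (6, 7)
3. M_x = 6  [2·M = A+B = (6, 9)+(6, 7)]
4. M_y = 8  [2·M = A+B = (6, 9)+(6, 7)]
   so M = (6, 8)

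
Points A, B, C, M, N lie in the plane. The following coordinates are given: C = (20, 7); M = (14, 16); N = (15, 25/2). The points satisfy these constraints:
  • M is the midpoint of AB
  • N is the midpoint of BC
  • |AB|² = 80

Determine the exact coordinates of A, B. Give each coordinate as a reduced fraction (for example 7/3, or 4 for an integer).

1. B_x = 10  [B = 2·N−C = 2·(15, 25/2)−(20, 7)]
2. B_y = 18  [B = 2·N−C = 2·(15, 25/2)−(20, 7)]
   so B = (10, 18)
3. A_x = 18  [A = 2·M−B = 2·(14, 16)−(10, 18)]
4. A_y = 14  [A = 2·M−B = 2·(14, 16)−(10, 18)]
   so A = (18, 14)

A = (18, 14)
B = (10, 18)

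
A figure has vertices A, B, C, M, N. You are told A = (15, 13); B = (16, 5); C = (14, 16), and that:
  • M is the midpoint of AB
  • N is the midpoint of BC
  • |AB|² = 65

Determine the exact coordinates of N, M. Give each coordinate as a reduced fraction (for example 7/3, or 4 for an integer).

1. M_x = 31/2  [2·M = A+B = (15, 13)+(16, 5)]
2. M_y = 9  [2·M = A+B = (15, 13)+(16, 5)]
   so M = (31/2, 9)
3. N_x = 15  [2·N = B+C = (16, 5)+(14, 16)]
4. N_y = 21/2  [2·N = B+C = (16, 5)+(14, 16)]
   so N = (15, 21/2)

N = (15, 21/2)
M = (31/2, 9)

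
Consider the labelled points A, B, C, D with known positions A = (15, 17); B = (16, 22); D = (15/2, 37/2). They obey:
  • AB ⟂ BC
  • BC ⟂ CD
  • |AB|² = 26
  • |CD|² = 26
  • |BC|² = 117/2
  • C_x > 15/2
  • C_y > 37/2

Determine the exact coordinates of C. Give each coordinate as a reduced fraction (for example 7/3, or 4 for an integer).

C = (17/2, 47/2)

1. C_x = 17/2  [[AB ⟂ BC ⇒ 1x+5y-126=0] ∩ [|C−(15/2, 37/2)|²=26]]
2. C_y = 47/2  [[AB ⟂ BC ⇒ 1x+5y-126=0] ∩ [|C−(15/2, 37/2)|²=26]]
   so C = (17/2, 47/2)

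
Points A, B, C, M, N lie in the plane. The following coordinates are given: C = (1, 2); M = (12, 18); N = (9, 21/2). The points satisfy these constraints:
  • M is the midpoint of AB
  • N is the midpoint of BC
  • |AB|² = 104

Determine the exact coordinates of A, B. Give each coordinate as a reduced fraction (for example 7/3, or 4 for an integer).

1. B_x = 17  [B = 2·N−C = 2·(9, 21/2)−(1, 2)]
2. B_y = 19  [B = 2·N−C = 2·(9, 21/2)−(1, 2)]
   so B = (17, 19)
3. A_x = 7  [A = 2·M−B = 2·(12, 18)−(17, 19)]
4. A_y = 17  [A = 2·M−B = 2·(12, 18)−(17, 19)]
   so A = (7, 17)

A = (7, 17)
B = (17, 19)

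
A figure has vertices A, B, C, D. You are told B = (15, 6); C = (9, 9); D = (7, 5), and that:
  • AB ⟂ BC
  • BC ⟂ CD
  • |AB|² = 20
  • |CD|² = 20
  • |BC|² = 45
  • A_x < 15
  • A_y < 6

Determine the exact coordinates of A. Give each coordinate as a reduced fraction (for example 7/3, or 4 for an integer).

1. A_x = 13  [[AB ⟂ BC ⇒ 6x-3y-72=0] ∩ [|A−(15, 6)|²=20]]
2. A_y = 2  [[AB ⟂ BC ⇒ 6x-3y-72=0] ∩ [|A−(15, 6)|²=20]]
   so A = (13, 2)

A = (13, 2)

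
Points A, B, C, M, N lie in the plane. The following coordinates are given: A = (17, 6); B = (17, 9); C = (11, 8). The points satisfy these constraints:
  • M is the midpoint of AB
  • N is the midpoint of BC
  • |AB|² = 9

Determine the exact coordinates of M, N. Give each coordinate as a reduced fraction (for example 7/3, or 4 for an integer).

1. M_x = 17  [2·M = A+B = (17, 6)+(17, 9)]
2. M_y = 15/2  [2·M = A+B = (17, 6)+(17, 9)]
   so M = (17, 15/2)
3. N_x = 14  [2·N = B+C = (17, 9)+(11, 8)]
4. N_y = 17/2  [2·N = B+C = (17, 9)+(11, 8)]
   so N = (14, 17/2)

M = (17, 15/2)
N = (14, 17/2)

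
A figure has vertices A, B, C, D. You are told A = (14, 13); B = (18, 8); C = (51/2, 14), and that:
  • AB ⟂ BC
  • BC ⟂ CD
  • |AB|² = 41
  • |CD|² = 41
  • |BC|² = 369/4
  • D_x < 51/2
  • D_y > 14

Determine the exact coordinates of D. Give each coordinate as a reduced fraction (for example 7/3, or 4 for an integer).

D = (43/2, 19)

1. D_x = 43/2  [[BC ⟂ CD ⇒ 15/2x+6y-1101/4=0] ∩ [|D−(51/2, 14)|²=41]]
2. D_y = 19  [[BC ⟂ CD ⇒ 15/2x+6y-1101/4=0] ∩ [|D−(51/2, 14)|²=41]]
   so D = (43/2, 19)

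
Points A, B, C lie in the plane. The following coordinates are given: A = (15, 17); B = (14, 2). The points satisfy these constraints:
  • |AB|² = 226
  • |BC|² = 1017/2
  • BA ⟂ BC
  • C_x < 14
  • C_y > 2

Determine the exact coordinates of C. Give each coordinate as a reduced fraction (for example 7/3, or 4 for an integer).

C = (-17/2, 7/2)

1. C_x = -17/2  [[BA ⟂ BC ⇒ 1x+15y-44=0] ∩ [|C−(14, 2)|²=1017/2]]
2. C_y = 7/2  [[BA ⟂ BC ⇒ 1x+15y-44=0] ∩ [|C−(14, 2)|²=1017/2]]
   so C = (-17/2, 7/2)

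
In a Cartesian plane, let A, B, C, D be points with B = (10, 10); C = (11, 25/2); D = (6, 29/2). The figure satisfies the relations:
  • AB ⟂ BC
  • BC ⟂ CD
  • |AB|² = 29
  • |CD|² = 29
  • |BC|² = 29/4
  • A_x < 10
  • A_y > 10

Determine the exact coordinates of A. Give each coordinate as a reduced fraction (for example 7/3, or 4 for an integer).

1. A_x = 5  [[AB ⟂ BC ⇒ -1x-5/2y+35=0] ∩ [|A−(10, 10)|²=29]]
2. A_y = 12  [[AB ⟂ BC ⇒ -1x-5/2y+35=0] ∩ [|A−(10, 10)|²=29]]
   so A = (5, 12)

A = (5, 12)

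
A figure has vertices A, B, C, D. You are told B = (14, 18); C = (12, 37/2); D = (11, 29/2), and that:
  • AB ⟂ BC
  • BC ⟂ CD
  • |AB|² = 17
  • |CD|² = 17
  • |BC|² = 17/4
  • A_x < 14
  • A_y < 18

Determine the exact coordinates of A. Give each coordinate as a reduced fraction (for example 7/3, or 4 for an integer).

1. A_x = 13  [[AB ⟂ BC ⇒ 2x-1/2y-19=0] ∩ [|A−(14, 18)|²=17]]
2. A_y = 14  [[AB ⟂ BC ⇒ 2x-1/2y-19=0] ∩ [|A−(14, 18)|²=17]]
   so A = (13, 14)

A = (13, 14)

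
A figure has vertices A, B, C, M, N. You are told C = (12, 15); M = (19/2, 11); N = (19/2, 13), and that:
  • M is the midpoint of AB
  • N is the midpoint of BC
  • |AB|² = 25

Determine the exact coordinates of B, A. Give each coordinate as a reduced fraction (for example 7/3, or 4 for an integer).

B = (7, 11)
A = (12, 11)

1. B_x = 7  [B = 2·N−C = 2·(19/2, 13)−(12, 15)]
2. B_y = 11  [B = 2·N−C = 2·(19/2, 13)−(12, 15)]
   so B = (7, 11)
3. A_x = 12  [A = 2·M−B = 2·(19/2, 11)−(7, 11)]
4. A_y = 11  [A = 2·M−B = 2·(19/2, 11)−(7, 11)]
   so A = (12, 11)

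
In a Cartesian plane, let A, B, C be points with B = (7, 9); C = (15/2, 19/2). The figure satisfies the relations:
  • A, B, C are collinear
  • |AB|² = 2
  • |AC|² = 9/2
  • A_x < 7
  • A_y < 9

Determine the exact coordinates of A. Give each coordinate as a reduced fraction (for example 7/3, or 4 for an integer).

1. A_x = 6  [[A, B, C are collinear ⇒ -1/2x+1/2y-1=0] ∩ [|A−(7, 9)|²=2]]
2. A_y = 8  [[A, B, C are collinear ⇒ -1/2x+1/2y-1=0] ∩ [|A−(7, 9)|²=2]]
   so A = (6, 8)

A = (6, 8)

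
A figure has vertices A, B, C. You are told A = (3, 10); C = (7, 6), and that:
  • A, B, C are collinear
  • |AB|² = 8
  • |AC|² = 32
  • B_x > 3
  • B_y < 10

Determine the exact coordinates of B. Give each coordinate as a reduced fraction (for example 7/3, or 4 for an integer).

B = (5, 8)

1. B_x = 5  [[A, B, C are collinear ⇒ -4x-4y+52=0] ∩ [|B−(3, 10)|²=8]]
2. B_y = 8  [[A, B, C are collinear ⇒ -4x-4y+52=0] ∩ [|B−(3, 10)|²=8]]
   so B = (5, 8)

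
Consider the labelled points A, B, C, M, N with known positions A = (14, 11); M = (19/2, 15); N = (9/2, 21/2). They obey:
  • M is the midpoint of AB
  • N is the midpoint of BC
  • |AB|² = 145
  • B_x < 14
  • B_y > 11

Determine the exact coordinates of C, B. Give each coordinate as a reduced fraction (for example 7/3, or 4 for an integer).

1. B_x = 5  [B = 2·M−A = 2·(19/2, 15)−(14, 11)]
2. B_y = 19  [B = 2·M−A = 2·(19/2, 15)−(14, 11)]
   so B = (5, 19)
3. C_x = 4  [C = 2·N−B = 2·(9/2, 21/2)−(5, 19)]
4. C_y = 2  [C = 2·N−B = 2·(9/2, 21/2)−(5, 19)]
   so C = (4, 2)

C = (4, 2)
B = (5, 19)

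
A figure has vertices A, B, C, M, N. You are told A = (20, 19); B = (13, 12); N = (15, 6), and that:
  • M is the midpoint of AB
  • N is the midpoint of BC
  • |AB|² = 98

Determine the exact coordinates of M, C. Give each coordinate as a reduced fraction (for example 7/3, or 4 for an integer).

1. M_x = 33/2  [2·M = A+B = (20, 19)+(13, 12)]
2. M_y = 31/2  [2·M = A+B = (20, 19)+(13, 12)]
   so M = (33/2, 31/2)
3. C_x = 17  [C = 2·N−B = 2·(15, 6)−(13, 12)]
4. C_y = 0  [C = 2·N−B = 2·(15, 6)−(13, 12)]
   so C = (17, 0)

M = (33/2, 31/2)
C = (17, 0)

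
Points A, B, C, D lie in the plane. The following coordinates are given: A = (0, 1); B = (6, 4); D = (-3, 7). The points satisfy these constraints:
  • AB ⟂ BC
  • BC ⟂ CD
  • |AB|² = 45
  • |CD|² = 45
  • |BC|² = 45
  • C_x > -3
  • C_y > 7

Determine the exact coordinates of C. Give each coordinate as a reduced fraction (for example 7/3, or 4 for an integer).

C = (3, 10)

1. C_x = 3  [[AB ⟂ BC ⇒ 6x+3y-48=0] ∩ [|C−(-3, 7)|²=45]]
2. C_y = 10  [[AB ⟂ BC ⇒ 6x+3y-48=0] ∩ [|C−(-3, 7)|²=45]]
   so C = (3, 10)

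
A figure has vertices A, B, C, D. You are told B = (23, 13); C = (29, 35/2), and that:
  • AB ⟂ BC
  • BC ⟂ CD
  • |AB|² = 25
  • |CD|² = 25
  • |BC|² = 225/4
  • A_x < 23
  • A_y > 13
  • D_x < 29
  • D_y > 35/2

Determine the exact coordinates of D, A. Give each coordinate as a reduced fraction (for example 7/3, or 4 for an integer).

1. D_x = 26  [[BC ⟂ CD ⇒ 6x+9/2y-1011/4=0] ∩ [|D−(29, 35/2)|²=25]]
2. D_y = 43/2  [[BC ⟂ CD ⇒ 6x+9/2y-1011/4=0] ∩ [|D−(29, 35/2)|²=25]]
   so D = (26, 43/2)
3. A_x = 20  [[AB ⟂ BC ⇒ -6x-9/2y+393/2=0] ∩ [|A−(23, 13)|²=25]]
4. A_y = 17  [[AB ⟂ BC ⇒ -6x-9/2y+393/2=0] ∩ [|A−(23, 13)|²=25]]
   so A = (20, 17)

D = (26, 43/2)
A = (20, 17)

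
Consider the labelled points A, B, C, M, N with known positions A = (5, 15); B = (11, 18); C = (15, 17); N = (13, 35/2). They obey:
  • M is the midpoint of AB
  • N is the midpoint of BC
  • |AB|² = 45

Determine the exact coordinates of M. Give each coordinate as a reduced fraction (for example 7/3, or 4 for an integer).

1. M_x = 8  [2·M = A+B = (5, 15)+(11, 18)]
2. M_y = 33/2  [2·M = A+B = (5, 15)+(11, 18)]
   so M = (8, 33/2)

M = (8, 33/2)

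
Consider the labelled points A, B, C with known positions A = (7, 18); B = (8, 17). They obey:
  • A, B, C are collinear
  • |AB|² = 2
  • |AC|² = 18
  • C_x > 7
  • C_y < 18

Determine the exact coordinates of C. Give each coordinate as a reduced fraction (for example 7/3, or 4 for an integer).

1. C_x = 10  [[A, B, C are collinear ⇒ 1x+1y-25=0] ∩ [|C−(7, 18)|²=18]]
2. C_y = 15  [[A, B, C are collinear ⇒ 1x+1y-25=0] ∩ [|C−(7, 18)|²=18]]
   so C = (10, 15)

C = (10, 15)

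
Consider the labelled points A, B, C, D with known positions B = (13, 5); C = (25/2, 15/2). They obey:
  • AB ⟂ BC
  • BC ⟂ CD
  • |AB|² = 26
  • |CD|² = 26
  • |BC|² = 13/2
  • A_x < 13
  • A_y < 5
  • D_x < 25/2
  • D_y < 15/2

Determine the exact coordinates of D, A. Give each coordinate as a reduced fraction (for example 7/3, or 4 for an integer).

D = (15/2, 13/2)
A = (8, 4)

1. D_x = 15/2  [[BC ⟂ CD ⇒ -1/2x+5/2y-25/2=0] ∩ [|D−(25/2, 15/2)|²=26]]
2. D_y = 13/2  [[BC ⟂ CD ⇒ -1/2x+5/2y-25/2=0] ∩ [|D−(25/2, 15/2)|²=26]]
   so D = (15/2, 13/2)
3. A_x = 8  [[AB ⟂ BC ⇒ 1/2x-5/2y+6=0] ∩ [|A−(13, 5)|²=26]]
4. A_y = 4  [[AB ⟂ BC ⇒ 1/2x-5/2y+6=0] ∩ [|A−(13, 5)|²=26]]
   so A = (8, 4)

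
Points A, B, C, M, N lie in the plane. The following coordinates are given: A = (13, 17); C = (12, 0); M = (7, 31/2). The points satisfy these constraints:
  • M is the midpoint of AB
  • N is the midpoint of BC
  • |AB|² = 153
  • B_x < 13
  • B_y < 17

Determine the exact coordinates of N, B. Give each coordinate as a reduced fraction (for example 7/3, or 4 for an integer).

1. B_x = 1  [B = 2·M−A = 2·(7, 31/2)−(13, 17)]
2. B_y = 14  [B = 2·M−A = 2·(7, 31/2)−(13, 17)]
   so B = (1, 14)
3. N_x = 13/2  [2·N = B+C = (1, 14)+(12, 0)]
4. N_y = 7  [2·N = B+C = (1, 14)+(12, 0)]
   so N = (13/2, 7)

N = (13/2, 7)
B = (1, 14)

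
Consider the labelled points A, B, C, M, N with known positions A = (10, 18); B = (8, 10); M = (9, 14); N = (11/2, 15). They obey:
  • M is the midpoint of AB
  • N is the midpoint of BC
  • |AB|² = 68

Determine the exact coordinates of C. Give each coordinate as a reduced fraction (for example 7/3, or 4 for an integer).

C = (3, 20)

1. C_x = 3  [C = 2·N−B = 2·(11/2, 15)−(8, 10)]
2. C_y = 20  [C = 2·N−B = 2·(11/2, 15)−(8, 10)]
   so C = (3, 20)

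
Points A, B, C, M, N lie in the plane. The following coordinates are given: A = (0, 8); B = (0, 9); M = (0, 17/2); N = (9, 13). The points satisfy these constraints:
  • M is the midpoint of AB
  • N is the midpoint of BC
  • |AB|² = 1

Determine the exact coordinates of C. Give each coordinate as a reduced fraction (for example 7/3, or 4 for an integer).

C = (18, 17)

1. C_x = 18  [C = 2·N−B = 2·(9, 13)−(0, 9)]
2. C_y = 17  [C = 2·N−B = 2·(9, 13)−(0, 9)]
   so C = (18, 17)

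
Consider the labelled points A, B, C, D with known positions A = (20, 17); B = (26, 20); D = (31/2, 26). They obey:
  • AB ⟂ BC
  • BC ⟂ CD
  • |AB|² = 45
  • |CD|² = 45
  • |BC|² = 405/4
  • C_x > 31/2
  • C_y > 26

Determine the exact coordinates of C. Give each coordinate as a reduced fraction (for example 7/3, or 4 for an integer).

C = (43/2, 29)

1. C_x = 43/2  [[AB ⟂ BC ⇒ 6x+3y-216=0] ∩ [|C−(31/2, 26)|²=45]]
2. C_y = 29  [[AB ⟂ BC ⇒ 6x+3y-216=0] ∩ [|C−(31/2, 26)|²=45]]
   so C = (43/2, 29)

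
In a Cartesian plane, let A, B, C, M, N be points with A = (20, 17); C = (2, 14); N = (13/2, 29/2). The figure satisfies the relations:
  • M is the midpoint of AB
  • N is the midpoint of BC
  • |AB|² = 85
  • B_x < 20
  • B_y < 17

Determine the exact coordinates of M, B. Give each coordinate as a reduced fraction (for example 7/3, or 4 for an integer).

1. B_x = 11  [B = 2·N−C = 2·(13/2, 29/2)−(2, 14)]
2. B_y = 15  [B = 2·N−C = 2·(13/2, 29/2)−(2, 14)]
   so B = (11, 15)
3. M_x = 31/2  [2·M = A+B = (20, 17)+(11, 15)]
4. M_y = 16  [2·M = A+B = (20, 17)+(11, 15)]
   so M = (31/2, 16)

M = (31/2, 16)
B = (11, 15)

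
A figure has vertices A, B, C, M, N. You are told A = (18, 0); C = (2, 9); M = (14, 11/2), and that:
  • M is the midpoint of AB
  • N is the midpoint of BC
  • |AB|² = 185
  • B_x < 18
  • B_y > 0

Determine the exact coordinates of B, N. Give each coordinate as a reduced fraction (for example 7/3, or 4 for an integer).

1. B_x = 10  [B = 2·M−A = 2·(14, 11/2)−(18, 0)]
2. B_y = 11  [B = 2·M−A = 2·(14, 11/2)−(18, 0)]
   so B = (10, 11)
3. N_x = 6  [2·N = B+C = (10, 11)+(2, 9)]
4. N_y = 10  [2·N = B+C = (10, 11)+(2, 9)]
   so N = (6, 10)

B = (10, 11)
N = (6, 10)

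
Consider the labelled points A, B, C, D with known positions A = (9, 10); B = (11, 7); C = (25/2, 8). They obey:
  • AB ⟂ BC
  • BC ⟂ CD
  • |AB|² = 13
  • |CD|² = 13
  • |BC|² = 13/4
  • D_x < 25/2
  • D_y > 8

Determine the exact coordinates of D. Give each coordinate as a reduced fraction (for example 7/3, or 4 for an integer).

1. D_x = 21/2  [[BC ⟂ CD ⇒ 3/2x+1y-107/4=0] ∩ [|D−(25/2, 8)|²=13]]
2. D_y = 11  [[BC ⟂ CD ⇒ 3/2x+1y-107/4=0] ∩ [|D−(25/2, 8)|²=13]]
   so D = (21/2, 11)

D = (21/2, 11)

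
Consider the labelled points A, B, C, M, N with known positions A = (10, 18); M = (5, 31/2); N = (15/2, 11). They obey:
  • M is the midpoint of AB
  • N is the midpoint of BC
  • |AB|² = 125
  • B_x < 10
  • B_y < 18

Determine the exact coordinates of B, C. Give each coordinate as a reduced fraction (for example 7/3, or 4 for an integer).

B = (0, 13)
C = (15, 9)

1. B_x = 0  [B = 2·M−A = 2·(5, 31/2)−(10, 18)]
2. B_y = 13  [B = 2·M−A = 2·(5, 31/2)−(10, 18)]
   so B = (0, 13)
3. C_x = 15  [C = 2·N−B = 2·(15/2, 11)−(0, 13)]
4. C_y = 9  [C = 2·N−B = 2·(15/2, 11)−(0, 13)]
   so C = (15, 9)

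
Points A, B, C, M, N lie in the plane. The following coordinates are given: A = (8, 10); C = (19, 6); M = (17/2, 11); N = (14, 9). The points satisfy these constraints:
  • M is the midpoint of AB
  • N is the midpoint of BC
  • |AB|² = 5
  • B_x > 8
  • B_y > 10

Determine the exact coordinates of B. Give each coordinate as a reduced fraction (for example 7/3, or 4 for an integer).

1. B_x = 9  [B = 2·M−A = 2·(17/2, 11)−(8, 10)]
2. B_y = 12  [B = 2·M−A = 2·(17/2, 11)−(8, 10)]
   so B = (9, 12)

B = (9, 12)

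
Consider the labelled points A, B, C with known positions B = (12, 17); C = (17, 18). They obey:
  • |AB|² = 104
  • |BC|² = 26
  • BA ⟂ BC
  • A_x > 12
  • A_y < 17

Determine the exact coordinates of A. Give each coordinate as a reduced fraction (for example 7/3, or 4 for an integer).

1. A_x = 14  [[BA ⟂ BC ⇒ 5x+1y-77=0] ∩ [|A−(12, 17)|²=104]]
2. A_y = 7  [[BA ⟂ BC ⇒ 5x+1y-77=0] ∩ [|A−(12, 17)|²=104]]
   so A = (14, 7)

A = (14, 7)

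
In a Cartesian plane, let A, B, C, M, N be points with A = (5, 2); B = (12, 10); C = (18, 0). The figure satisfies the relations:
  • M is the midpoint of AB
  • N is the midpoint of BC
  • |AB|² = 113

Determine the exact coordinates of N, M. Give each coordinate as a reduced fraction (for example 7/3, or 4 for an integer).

N = (15, 5)
M = (17/2, 6)

1. M_x = 17/2  [2·M = A+B = (5, 2)+(12, 10)]
2. M_y = 6  [2·M = A+B = (5, 2)+(12, 10)]
   so M = (17/2, 6)
3. N_x = 15  [2·N = B+C = (12, 10)+(18, 0)]
4. N_y = 5  [2·N = B+C = (12, 10)+(18, 0)]
   so N = (15, 5)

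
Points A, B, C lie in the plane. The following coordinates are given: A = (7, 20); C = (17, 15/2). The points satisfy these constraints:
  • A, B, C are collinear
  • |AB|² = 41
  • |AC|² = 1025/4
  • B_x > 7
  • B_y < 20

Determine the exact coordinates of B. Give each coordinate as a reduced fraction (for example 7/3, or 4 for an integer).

1. B_x = 11  [[A, B, C are collinear ⇒ -25/2x-10y+575/2=0] ∩ [|B−(7, 20)|²=41]]
2. B_y = 15  [[A, B, C are collinear ⇒ -25/2x-10y+575/2=0] ∩ [|B−(7, 20)|²=41]]
   so B = (11, 15)

B = (11, 15)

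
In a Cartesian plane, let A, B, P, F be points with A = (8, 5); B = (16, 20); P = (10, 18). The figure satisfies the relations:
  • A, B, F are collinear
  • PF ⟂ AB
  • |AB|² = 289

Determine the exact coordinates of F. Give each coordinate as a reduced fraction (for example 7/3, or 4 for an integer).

1. F_x = 4000/289  [[A, B, F are collinear ⇒ -15x+8y+80=0] ∩ [PF ⟂ AB ⇒ 8x+15y-350=0]]
2. F_y = 4610/289  [[A, B, F are collinear ⇒ -15x+8y+80=0] ∩ [PF ⟂ AB ⇒ 8x+15y-350=0]]
   so F = (4000/289, 4610/289)

F = (4000/289, 4610/289)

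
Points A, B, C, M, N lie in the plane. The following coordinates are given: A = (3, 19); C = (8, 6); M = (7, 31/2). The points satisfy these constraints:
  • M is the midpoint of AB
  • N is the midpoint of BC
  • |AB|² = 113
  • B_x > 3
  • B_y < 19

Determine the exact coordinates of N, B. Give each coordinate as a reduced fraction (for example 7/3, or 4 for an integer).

1. B_x = 11  [B = 2·M−A = 2·(7, 31/2)−(3, 19)]
2. B_y = 12  [B = 2·M−A = 2·(7, 31/2)−(3, 19)]
   so B = (11, 12)
3. N_x = 19/2  [2·N = B+C = (11, 12)+(8, 6)]
4. N_y = 9  [2·N = B+C = (11, 12)+(8, 6)]
   so N = (19/2, 9)

N = (19/2, 9)
B = (11, 12)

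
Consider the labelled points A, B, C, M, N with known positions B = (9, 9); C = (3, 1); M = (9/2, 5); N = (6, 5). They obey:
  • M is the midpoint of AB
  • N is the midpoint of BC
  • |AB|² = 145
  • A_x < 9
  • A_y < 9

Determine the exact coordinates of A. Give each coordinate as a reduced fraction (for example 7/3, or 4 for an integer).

1. A_x = 0  [A = 2·M−B = 2·(9/2, 5)−(9, 9)]
2. A_y = 1  [A = 2·M−B = 2·(9/2, 5)−(9, 9)]
   so A = (0, 1)

A = (0, 1)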